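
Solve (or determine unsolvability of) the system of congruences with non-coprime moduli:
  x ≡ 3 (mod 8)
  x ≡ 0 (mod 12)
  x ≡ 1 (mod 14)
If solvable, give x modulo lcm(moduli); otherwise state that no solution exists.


Moduli 8, 12, 14 are not pairwise coprime, so CRT works modulo lcm(m_i) when all pairwise compatibility conditions hold.
Pairwise compatibility: gcd(m_i, m_j) must divide a_i - a_j for every pair.
Merge one congruence at a time:
  Start: x ≡ 3 (mod 8).
  Combine with x ≡ 0 (mod 12): gcd(8, 12) = 4, and 0 - 3 = -3 is NOT divisible by 4.
    ⇒ system is inconsistent (no integer solution).

No solution (the system is inconsistent).


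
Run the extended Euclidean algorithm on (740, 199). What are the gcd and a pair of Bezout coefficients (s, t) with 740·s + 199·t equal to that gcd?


Euclidean algorithm on (740, 199) — divide until remainder is 0:
  740 = 3 · 199 + 143
  199 = 1 · 143 + 56
  143 = 2 · 56 + 31
  56 = 1 · 31 + 25
  31 = 1 · 25 + 6
  25 = 4 · 6 + 1
  6 = 6 · 1 + 0
gcd(740, 199) = 1.
Track Bezout coefficients alongside the remainders: start with r₀ = 740 = a·1 + b·0 (s = 1, t = 0) and r₁ = 199 = a·0 + b·1 (s = 0, t = 1); each new remainder r_{k+1} = r_{k-1} − q_k·r_k inherits s_{k+1} = s_{k-1} − q_k·s_k, t_{k+1} = t_{k-1} − q_k·t_k, so r_k = a·s_k + b·t_k at every step:
  q = 3: r = 143, s = 1 − 3·0 = 1, t = 0 − 3·1 = -3  (check: 740·1 + 199·(-3) = 143)
  q = 1: r = 56, s = 0 − 1·1 = -1, t = 1 − 1·(-3) = 4  (check: 740·(-1) + 199·4 = 56)
  q = 2: r = 31, s = 1 − 2·(-1) = 3, t = -3 − 2·4 = -11  (check: 740·3 + 199·(-11) = 31)
  q = 1: r = 25, s = -1 − 1·3 = -4, t = 4 − 1·(-11) = 15  (check: 740·(-4) + 199·15 = 25)
  q = 1: r = 6, s = 3 − 1·(-4) = 7, t = -11 − 1·15 = -26  (check: 740·7 + 199·(-26) = 6)
  q = 4: r = 1, s = -4 − 4·7 = -32, t = 15 − 4·(-26) = 119  (check: 740·(-32) + 199·119 = 1)
The row with r = 1 (the gcd) gives the Bezout coefficients s = -32, t = 119.
Result: 740 · (-32) + 199 · (119) = 1.

gcd(740, 199) = 1; s = -32, t = 119 (check: 740·(-32) + 199·119 = 1).


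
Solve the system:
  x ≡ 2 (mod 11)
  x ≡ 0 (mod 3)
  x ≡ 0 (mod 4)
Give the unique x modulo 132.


Moduli 11, 3, 4 are pairwise coprime; by CRT there is a unique solution modulo M = 11 · 3 · 4 = 132.
Solve pairwise, accumulating the modulus:
  Start with x ≡ 2 (mod 11).
  Combine with x ≡ 0 (mod 3): since gcd(11, 3) = 1, we get a unique residue mod 33.
    Write x = 2 + 11·t and substitute into x ≡ 0 (mod 3): 11·t ≡ 0 − 2 = -2 (mod 3).
    Reduce coefficients mod 3: 2·t ≡ 1 (mod 3).
    The inverse of 2 mod 3 is 2 (since 2·2 = 4 = 1·3 + 1), so t ≡ 2·1 = 2 ≡ 2 (mod 3).
    Then x = 2 + 11·2 = 24, valid modulo lcm(11, 3) = 33: x ≡ 24 (mod 33).
  Combine with x ≡ 0 (mod 4): since gcd(33, 4) = 1, we get a unique residue mod 132.
    Write x = 24 + 33·t and substitute into x ≡ 0 (mod 4): 33·t ≡ 0 − 24 = -24 (mod 4).
    Reduce coefficients mod 4: 1·t ≡ 0 (mod 4).
    So t ≡ 0 (mod 4).
    Then x = 24 + 33·0 = 24, valid modulo lcm(33, 4) = 132: x ≡ 24 (mod 132).
Verify: 24 mod 11 = 2 ✓, 24 mod 3 = 0 ✓, 24 mod 4 = 0 ✓.

x ≡ 24 (mod 132).


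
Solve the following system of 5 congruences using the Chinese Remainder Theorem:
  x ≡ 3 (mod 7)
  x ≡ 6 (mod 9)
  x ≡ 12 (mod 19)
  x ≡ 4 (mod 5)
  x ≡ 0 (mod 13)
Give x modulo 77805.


Product of moduli M = 7 · 9 · 19 · 5 · 13 = 77805.
Merge one congruence at a time:
  Start: x ≡ 3 (mod 7).
  Combine with x ≡ 6 (mod 9); new modulus lcm = 63.
    Write x = 3 + 7·t and substitute into x ≡ 6 (mod 9): 7·t ≡ 6 − 3 = 3 (mod 9).
    The inverse of 7 mod 9 is 4 (since 7·4 = 28 = 3·9 + 1), so t ≡ 4·3 = 12 ≡ 3 (mod 9).
    Then x = 3 + 7·3 = 24, valid modulo lcm(7, 9) = 63: x ≡ 24 (mod 63).
  Combine with x ≡ 12 (mod 19); new modulus lcm = 1197.
    Write x = 24 + 63·t and substitute into x ≡ 12 (mod 19): 63·t ≡ 12 − 24 = -12 (mod 19).
    Reduce coefficients mod 19: 6·t ≡ 7 (mod 19).
    The inverse of 6 mod 19 is 16 (since 6·16 = 96 = 5·19 + 1), so t ≡ 16·7 = 112 ≡ 17 (mod 19).
    Then x = 24 + 63·17 = 1095, valid modulo lcm(63, 19) = 1197: x ≡ 1095 (mod 1197).
  Combine with x ≡ 4 (mod 5); new modulus lcm = 5985.
    Write x = 1095 + 1197·t and substitute into x ≡ 4 (mod 5): 1197·t ≡ 4 − 1095 = -1091 (mod 5).
    Reduce coefficients mod 5: 2·t ≡ 4 (mod 5).
    The inverse of 2 mod 5 is 3 (since 2·3 = 6 = 1·5 + 1), so t ≡ 3·4 = 12 ≡ 2 (mod 5).
    Then x = 1095 + 1197·2 = 3489, valid modulo lcm(1197, 5) = 5985: x ≡ 3489 (mod 5985).
  Combine with x ≡ 0 (mod 13); new modulus lcm = 77805.
    Write x = 3489 + 5985·t and substitute into x ≡ 0 (mod 13): 5985·t ≡ 0 − 3489 = -3489 (mod 13).
    Reduce coefficients mod 13: 5·t ≡ 8 (mod 13).
    The inverse of 5 mod 13 is 8 (since 5·8 = 40 = 3·13 + 1), so t ≡ 8·8 = 64 ≡ 12 (mod 13).
    Then x = 3489 + 5985·12 = 75309, valid modulo lcm(5985, 13) = 77805: x ≡ 75309 (mod 77805).
Verify against each original: 75309 mod 7 = 3, 75309 mod 9 = 6, 75309 mod 19 = 12, 75309 mod 5 = 4, 75309 mod 13 = 0.

x ≡ 75309 (mod 77805).


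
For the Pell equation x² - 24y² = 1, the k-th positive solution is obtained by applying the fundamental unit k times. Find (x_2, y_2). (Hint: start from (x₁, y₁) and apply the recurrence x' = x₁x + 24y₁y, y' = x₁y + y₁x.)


Step 1: Find the fundamental solution (x₁, y₁) of x² - 24y² = 1.
  Expand √24 as a continued fraction. a₀ = ⌊√24⌋ = 4; iterate m_{k+1} = d_k·a_k − m_k, d_{k+1} = (24 − m_{k+1}²)/d_k, a_{k+1} = ⌊(a₀ + m_{k+1})/d_{k+1}⌋ (starting m₀ = 0, d₀ = 1), with convergents p_k = a_k·p_{k-1} + p_{k-2}, q_k = a_k·q_{k-1} + q_{k-2} (p₋₁ = 1, q₋₁ = 0):
  k = 0: a₀ = 4; p₀/q₀ = 4/1; p₀² − 24·q₀² = 16 − 24 = -8.
  k = 1: m = 4, d = 8, a = ⌊(4 + 4)/8⌋ = 1; p/q = (1·4 + 1)/(1·1 + 0) = 5/1; p² − 24·q² = 25 − 24 = 1.
  The first convergent with p² − 24·q² = 1 gives the fundamental solution (x₁, y₁) = (5, 1).
Step 2: Apply the recurrence (x_{n+1}, y_{n+1}) = (x₁x_n + 24y₁y_n, x₁y_n + y₁x_n) repeatedly.
  From (x_1, y_1) = (5, 1): x_2 = 5·5 + 24·1·1 = 49; y_2 = 5·1 + 1·5 = 10.
Step 3: Verify x_2² - 24·y_2² = 2401 - 2400 = 1 (should be 1). ✓

(x_1, y_1) = (5, 1); (x_2, y_2) = (49, 10).


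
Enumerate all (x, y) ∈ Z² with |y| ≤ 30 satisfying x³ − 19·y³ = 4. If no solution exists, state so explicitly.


The equation is x³ - 19y³ = 4. For fixed y, x³ = 19·y³ + 4, so a solution requires the RHS to be a perfect cube.
Strategy: iterate y from -30 to 30, compute RHS = 19·y³ + 4, and check whether it is a (positive or negative) perfect cube.
Check small values of y:
  y = 0: RHS = 4 is not a perfect cube.
  y = 1: RHS = 23 is not a perfect cube.
  y = -1: RHS = -15 is not a perfect cube.
  y = 2: RHS = 156 is not a perfect cube.
  y = -2: RHS = -148 is not a perfect cube.
  y = 3: RHS = 517 is not a perfect cube.
  y = -3: RHS = -509 is not a perfect cube.
Continuing the search up to |y| = 30 finds no solutions either.
No (x, y) in the scanned range satisfies the equation.

No integer solutions with |y| ≤ 30.


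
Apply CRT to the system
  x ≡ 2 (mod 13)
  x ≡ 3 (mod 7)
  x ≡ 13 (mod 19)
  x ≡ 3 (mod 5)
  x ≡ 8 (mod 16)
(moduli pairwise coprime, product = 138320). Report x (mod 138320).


Product of moduli M = 13 · 7 · 19 · 5 · 16 = 138320.
Merge one congruence at a time:
  Start: x ≡ 2 (mod 13).
  Combine with x ≡ 3 (mod 7); new modulus lcm = 91.
    Write x = 2 + 13·t and substitute into x ≡ 3 (mod 7): 13·t ≡ 3 − 2 = 1 (mod 7).
    Reduce coefficients mod 7: 6·t ≡ 1 (mod 7).
    The inverse of 6 mod 7 is 6 (since 6·6 = 36 = 5·7 + 1), so t ≡ 6·1 = 6 ≡ 6 (mod 7).
    Then x = 2 + 13·6 = 80, valid modulo lcm(13, 7) = 91: x ≡ 80 (mod 91).
  Combine with x ≡ 13 (mod 19); new modulus lcm = 1729.
    Write x = 80 + 91·t and substitute into x ≡ 13 (mod 19): 91·t ≡ 13 − 80 = -67 (mod 19).
    Reduce coefficients mod 19: 15·t ≡ 9 (mod 19).
    The inverse of 15 mod 19 is 14 (since 15·14 = 210 = 11·19 + 1), so t ≡ 14·9 = 126 ≡ 12 (mod 19).
    Then x = 80 + 91·12 = 1172, valid modulo lcm(91, 19) = 1729: x ≡ 1172 (mod 1729).
  Combine with x ≡ 3 (mod 5); new modulus lcm = 8645.
    Write x = 1172 + 1729·t and substitute into x ≡ 3 (mod 5): 1729·t ≡ 3 − 1172 = -1169 (mod 5).
    Reduce coefficients mod 5: 4·t ≡ 1 (mod 5).
    The inverse of 4 mod 5 is 4 (since 4·4 = 16 = 3·5 + 1), so t ≡ 4·1 = 4 ≡ 4 (mod 5).
    Then x = 1172 + 1729·4 = 8088, valid modulo lcm(1729, 5) = 8645: x ≡ 8088 (mod 8645).
  Combine with x ≡ 8 (mod 16); new modulus lcm = 138320.
    Write x = 8088 + 8645·t and substitute into x ≡ 8 (mod 16): 8645·t ≡ 8 − 8088 = -8080 (mod 16).
    Reduce coefficients mod 16: 5·t ≡ 0 (mod 16).
    The inverse of 5 mod 16 is 13 (since 5·13 = 65 = 4·16 + 1), so t ≡ 13·0 = 0 ≡ 0 (mod 16).
    Then x = 8088 + 8645·0 = 8088, valid modulo lcm(8645, 16) = 138320: x ≡ 8088 (mod 138320).
Verify against each original: 8088 mod 13 = 2, 8088 mod 7 = 3, 8088 mod 19 = 13, 8088 mod 5 = 3, 8088 mod 16 = 8.

x ≡ 8088 (mod 138320).


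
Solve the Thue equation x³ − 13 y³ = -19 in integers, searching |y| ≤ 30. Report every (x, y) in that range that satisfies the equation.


The equation is x³ - 13y³ = -19. For fixed y, x³ = 13·y³ − 19, so a solution requires the RHS to be a perfect cube.
Strategy: iterate y from -30 to 30, compute RHS = 13·y³ − 19, and check whether it is a (positive or negative) perfect cube.
Check small values of y:
  y = 0: RHS = -19 is not a perfect cube.
  y = 1: RHS = -6 is not a perfect cube.
  y = -1: RHS = -32 is not a perfect cube.
  y = 2: RHS = 85 is not a perfect cube.
  y = -2: RHS = -123 is not a perfect cube.
  y = 3: RHS = 332 is not a perfect cube.
  y = -3: RHS = -370 is not a perfect cube.
Continuing the search up to |y| = 30 finds no solutions either.
No (x, y) in the scanned range satisfies the equation.

No integer solutions with |y| ≤ 30.


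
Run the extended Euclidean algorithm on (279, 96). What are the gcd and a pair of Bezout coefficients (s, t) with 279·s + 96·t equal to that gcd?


Euclidean algorithm on (279, 96) — divide until remainder is 0:
  279 = 2 · 96 + 87
  96 = 1 · 87 + 9
  87 = 9 · 9 + 6
  9 = 1 · 6 + 3
  6 = 2 · 3 + 0
gcd(279, 96) = 3.
Track Bezout coefficients alongside the remainders: start with r₀ = 279 = a·1 + b·0 (s = 1, t = 0) and r₁ = 96 = a·0 + b·1 (s = 0, t = 1); each new remainder r_{k+1} = r_{k-1} − q_k·r_k inherits s_{k+1} = s_{k-1} − q_k·s_k, t_{k+1} = t_{k-1} − q_k·t_k, so r_k = a·s_k + b·t_k at every step:
  q = 2: r = 87, s = 1 − 2·0 = 1, t = 0 − 2·1 = -2  (check: 279·1 + 96·(-2) = 87)
  q = 1: r = 9, s = 0 − 1·1 = -1, t = 1 − 1·(-2) = 3  (check: 279·(-1) + 96·3 = 9)
  q = 9: r = 6, s = 1 − 9·(-1) = 10, t = -2 − 9·3 = -29  (check: 279·10 + 96·(-29) = 6)
  q = 1: r = 3, s = -1 − 1·10 = -11, t = 3 − 1·(-29) = 32  (check: 279·(-11) + 96·32 = 3)
The row with r = 3 (the gcd) gives the Bezout coefficients s = -11, t = 32.
Result: 279 · (-11) + 96 · (32) = 3.

gcd(279, 96) = 3; s = -11, t = 32 (check: 279·(-11) + 96·32 = 3).


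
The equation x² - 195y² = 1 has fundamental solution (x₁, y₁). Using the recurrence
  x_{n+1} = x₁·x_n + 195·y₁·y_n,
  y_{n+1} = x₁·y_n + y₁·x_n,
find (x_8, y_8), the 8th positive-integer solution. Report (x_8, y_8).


Step 1: Find the fundamental solution (x₁, y₁) of x² - 195y² = 1.
  Expand √195 as a continued fraction. a₀ = ⌊√195⌋ = 13; iterate m_{k+1} = d_k·a_k − m_k, d_{k+1} = (195 − m_{k+1}²)/d_k, a_{k+1} = ⌊(a₀ + m_{k+1})/d_{k+1}⌋ (starting m₀ = 0, d₀ = 1), with convergents p_k = a_k·p_{k-1} + p_{k-2}, q_k = a_k·q_{k-1} + q_{k-2} (p₋₁ = 1, q₋₁ = 0):
  k = 0: a₀ = 13; p₀/q₀ = 13/1; p₀² − 195·q₀² = 169 − 195 = -26.
  k = 1: m = 13, d = 26, a = ⌊(13 + 13)/26⌋ = 1; p/q = (1·13 + 1)/(1·1 + 0) = 14/1; p² − 195·q² = 196 − 195 = 1.
  The first convergent with p² − 195·q² = 1 gives the fundamental solution (x₁, y₁) = (14, 1).
Step 2: Apply the recurrence (x_{n+1}, y_{n+1}) = (x₁x_n + 195y₁y_n, x₁y_n + y₁x_n) repeatedly.
  From (x_1, y_1) = (14, 1): x_2 = 14·14 + 195·1·1 = 391; y_2 = 14·1 + 1·14 = 28.
  From (x_2, y_2) = (391, 28): x_3 = 14·391 + 195·1·28 = 10934; y_3 = 14·28 + 1·391 = 783.
  From (x_3, y_3) = (10934, 783): x_4 = 14·10934 + 195·1·783 = 305761; y_4 = 14·783 + 1·10934 = 21896.
  From (x_4, y_4) = (305761, 21896): x_5 = 14·305761 + 195·1·21896 = 8550374; y_5 = 14·21896 + 1·305761 = 612305.
  From (x_5, y_5) = (8550374, 612305): x_6 = 14·8550374 + 195·1·612305 = 239104711; y_6 = 14·612305 + 1·8550374 = 17122644.
  From (x_6, y_6) = (239104711, 17122644): x_7 = 14·239104711 + 195·1·17122644 = 6686381534; y_7 = 14·17122644 + 1·239104711 = 478821727.
  From (x_7, y_7) = (6686381534, 478821727): x_8 = 14·6686381534 + 195·1·478821727 = 186979578241; y_8 = 14·478821727 + 1·6686381534 = 13389885712.
Step 3: Verify x_8² - 195·y_8² = 34961362679182240654081 - 34961362679182240654080 = 1 (should be 1). ✓

(x_1, y_1) = (14, 1); (x_8, y_8) = (186979578241, 13389885712).


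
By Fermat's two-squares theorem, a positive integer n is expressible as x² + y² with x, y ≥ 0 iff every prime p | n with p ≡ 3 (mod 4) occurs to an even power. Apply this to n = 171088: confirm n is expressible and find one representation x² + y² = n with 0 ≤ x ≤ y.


Step 1: Factor n = 171088 = 2^4 · 17^2 · 37.
Step 2: Check the mod-4 condition on each prime factor: 2 = 2 (special); 17 ≡ 1 (mod 4), exponent 2; 37 ≡ 1 (mod 4), exponent 1.
All primes ≡ 3 (mod 4) appear to even exponent (or don't appear), so by the two-squares theorem n IS expressible as a sum of two squares.
Step 3: Build a representation. Group n = k² · m with k = 4 and m = 17 · 17 · 37 = 10693 (a product of primes ≡ 1 (mod 4)); a representation of m scales to one of n via (k·x)² + (k·y)² = k²(x² + y²). Each prime p ≡ 1 (mod 4) is itself a sum of two squares; find a² by testing p − a² for a perfect square:
  17: 17 − 1² = 16 = 4² ⇒ 17 = 1² + 4².
  37: 37 − 1² = 36 = 6² ⇒ 37 = 1² + 6².
  Combine using the Brahmagupta–Fibonacci identity (a² + b²)(c² + d²) = (ac − bd)² + (ad + bc)² = (ac + bd)² + (ad − bc)²:
  17 · 17 = 289: from (1² + 4²)(1² + 4²), take (1·1 − 4·4, 1·4 + 4·1) = (1 − 16, 4 + 4) = (-15, 8); dropping signs (only squares matter) gives (15, 8); check 15² + 8² = 225 + 64 = 289 ✓.
  289 · 37 = 10693: from (15² + 8²)(1² + 6²), take (15·1 − 8·6, 15·6 + 8·1) = (15 − 48, 90 + 8) = (-33, 98); dropping signs (only squares matter) gives (33, 98); check 33² + 98² = 1089 + 9604 = 10693 ✓.
  Scale by k = 4: (4·33, 4·98) = (132, 392).
Step 4: Order so x ≤ y and verify: 132² + 392² = 17424 + 153664 = 171088 = n. ✓

n = 171088 = 132² + 392² (one valid representation with x ≤ y).


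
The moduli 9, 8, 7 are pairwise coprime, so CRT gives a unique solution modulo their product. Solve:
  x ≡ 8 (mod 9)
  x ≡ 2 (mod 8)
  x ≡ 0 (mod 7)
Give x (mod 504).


Moduli 9, 8, 7 are pairwise coprime; by CRT there is a unique solution modulo M = 9 · 8 · 7 = 504.
Solve pairwise, accumulating the modulus:
  Start with x ≡ 8 (mod 9).
  Combine with x ≡ 2 (mod 8): since gcd(9, 8) = 1, we get a unique residue mod 72.
    Write x = 8 + 9·t and substitute into x ≡ 2 (mod 8): 9·t ≡ 2 − 8 = -6 (mod 8).
    Reduce coefficients mod 8: 1·t ≡ 2 (mod 8).
    So t ≡ 2 (mod 8).
    Then x = 8 + 9·2 = 26, valid modulo lcm(9, 8) = 72: x ≡ 26 (mod 72).
  Combine with x ≡ 0 (mod 7): since gcd(72, 7) = 1, we get a unique residue mod 504.
    Write x = 26 + 72·t and substitute into x ≡ 0 (mod 7): 72·t ≡ 0 − 26 = -26 (mod 7).
    Reduce coefficients mod 7: 2·t ≡ 2 (mod 7).
    The inverse of 2 mod 7 is 4 (since 2·4 = 8 = 1·7 + 1), so t ≡ 4·2 = 8 ≡ 1 (mod 7).
    Then x = 26 + 72·1 = 98, valid modulo lcm(72, 7) = 504: x ≡ 98 (mod 504).
Verify: 98 mod 9 = 8 ✓, 98 mod 8 = 2 ✓, 98 mod 7 = 0 ✓.

x ≡ 98 (mod 504).


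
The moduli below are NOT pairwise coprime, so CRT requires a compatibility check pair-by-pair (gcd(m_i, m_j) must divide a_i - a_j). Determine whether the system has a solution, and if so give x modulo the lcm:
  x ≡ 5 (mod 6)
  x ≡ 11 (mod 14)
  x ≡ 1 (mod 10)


Moduli 6, 14, 10 are not pairwise coprime, so CRT works modulo lcm(m_i) when all pairwise compatibility conditions hold.
Pairwise compatibility: gcd(m_i, m_j) must divide a_i - a_j for every pair.
Merge one congruence at a time:
  Start: x ≡ 5 (mod 6).
  Combine with x ≡ 11 (mod 14): gcd(6, 14) = 2; 11 - 5 = 6, which IS divisible by 2, so compatible.
    Write x = 5 + 6·t and substitute into x ≡ 11 (mod 14): 6·t ≡ 11 − 5 = 6 (mod 14).
    Divide the congruence (and modulus) by g = 2: 3·t ≡ 3 (mod 7).
    The inverse of 3 mod 7 is 5 (since 3·5 = 15 = 2·7 + 1), so t ≡ 5·3 = 15 ≡ 1 (mod 7).
    Then x = 5 + 6·1 = 11, valid modulo lcm(6, 14) = 42: x ≡ 11 (mod 42).
  Combine with x ≡ 1 (mod 10): gcd(42, 10) = 2; 1 - 11 = -10, which IS divisible by 2, so compatible.
    Write x = 11 + 42·t and substitute into x ≡ 1 (mod 10): 42·t ≡ 1 − 11 = -10 (mod 10).
    Divide the congruence (and modulus) by g = 2: 21·t ≡ -5 (mod 5).
    Reduce coefficients mod 5: 1·t ≡ 0 (mod 5).
    So t ≡ 0 (mod 5).
    Then x = 11 + 42·0 = 11, valid modulo lcm(42, 10) = 210: x ≡ 11 (mod 210).
Verify: 11 mod 6 = 5, 11 mod 14 = 11, 11 mod 10 = 1.

x ≡ 11 (mod 210).


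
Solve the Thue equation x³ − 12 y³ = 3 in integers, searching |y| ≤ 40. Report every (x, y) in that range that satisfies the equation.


The equation is x³ - 12y³ = 3. For fixed y, x³ = 12·y³ + 3, so a solution requires the RHS to be a perfect cube.
Strategy: iterate y from -40 to 40, compute RHS = 12·y³ + 3, and check whether it is a (positive or negative) perfect cube.
Check small values of y:
  y = 0: RHS = 3 is not a perfect cube.
  y = 1: RHS = 15 is not a perfect cube.
  y = -1: RHS = -9 is not a perfect cube.
  y = 2: RHS = 99 is not a perfect cube.
  y = -2: RHS = -93 is not a perfect cube.
  y = 3: RHS = 327 is not a perfect cube.
  y = -3: RHS = -321 is not a perfect cube.
Continuing the search up to |y| = 40 finds no solutions either.
No (x, y) in the scanned range satisfies the equation.

No integer solutions with |y| ≤ 40.


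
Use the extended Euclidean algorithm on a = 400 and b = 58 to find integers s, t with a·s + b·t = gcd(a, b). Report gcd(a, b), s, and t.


Euclidean algorithm on (400, 58) — divide until remainder is 0:
  400 = 6 · 58 + 52
  58 = 1 · 52 + 6
  52 = 8 · 6 + 4
  6 = 1 · 4 + 2
  4 = 2 · 2 + 0
gcd(400, 58) = 2.
Track Bezout coefficients alongside the remainders: start with r₀ = 400 = a·1 + b·0 (s = 1, t = 0) and r₁ = 58 = a·0 + b·1 (s = 0, t = 1); each new remainder r_{k+1} = r_{k-1} − q_k·r_k inherits s_{k+1} = s_{k-1} − q_k·s_k, t_{k+1} = t_{k-1} − q_k·t_k, so r_k = a·s_k + b·t_k at every step:
  q = 6: r = 52, s = 1 − 6·0 = 1, t = 0 − 6·1 = -6  (check: 400·1 + 58·(-6) = 52)
  q = 1: r = 6, s = 0 − 1·1 = -1, t = 1 − 1·(-6) = 7  (check: 400·(-1) + 58·7 = 6)
  q = 8: r = 4, s = 1 − 8·(-1) = 9, t = -6 − 8·7 = -62  (check: 400·9 + 58·(-62) = 4)
  q = 1: r = 2, s = -1 − 1·9 = -10, t = 7 − 1·(-62) = 69  (check: 400·(-10) + 58·69 = 2)
The row with r = 2 (the gcd) gives the Bezout coefficients s = -10, t = 69.
Result: 400 · (-10) + 58 · (69) = 2.

gcd(400, 58) = 2; s = -10, t = 69 (check: 400·(-10) + 58·69 = 2).


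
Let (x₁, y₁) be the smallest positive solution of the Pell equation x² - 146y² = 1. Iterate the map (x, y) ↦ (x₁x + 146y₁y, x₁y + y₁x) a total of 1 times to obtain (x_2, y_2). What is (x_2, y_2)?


Step 1: Find the fundamental solution (x₁, y₁) of x² - 146y² = 1.
  Expand √146 as a continued fraction. a₀ = ⌊√146⌋ = 12; iterate m_{k+1} = d_k·a_k − m_k, d_{k+1} = (146 − m_{k+1}²)/d_k, a_{k+1} = ⌊(a₀ + m_{k+1})/d_{k+1}⌋ (starting m₀ = 0, d₀ = 1), with convergents p_k = a_k·p_{k-1} + p_{k-2}, q_k = a_k·q_{k-1} + q_{k-2} (p₋₁ = 1, q₋₁ = 0):
  k = 0: a₀ = 12; p₀/q₀ = 12/1; p₀² − 146·q₀² = 144 − 146 = -2.
  k = 1: m = 12, d = 2, a = ⌊(12 + 12)/2⌋ = 12; p/q = (12·12 + 1)/(12·1 + 0) = 145/12; p² − 146·q² = 21025 − 21024 = 1.
  The first convergent with p² − 146·q² = 1 gives the fundamental solution (x₁, y₁) = (145, 12).
Step 2: Apply the recurrence (x_{n+1}, y_{n+1}) = (x₁x_n + 146y₁y_n, x₁y_n + y₁x_n) repeatedly.
  From (x_1, y_1) = (145, 12): x_2 = 145·145 + 146·12·12 = 42049; y_2 = 145·12 + 12·145 = 3480.
Step 3: Verify x_2² - 146·y_2² = 1768118401 - 1768118400 = 1 (should be 1). ✓

(x_1, y_1) = (145, 12); (x_2, y_2) = (42049, 3480).


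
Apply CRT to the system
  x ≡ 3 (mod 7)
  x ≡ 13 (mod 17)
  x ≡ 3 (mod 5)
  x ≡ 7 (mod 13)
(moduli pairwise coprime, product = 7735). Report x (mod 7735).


Product of moduli M = 7 · 17 · 5 · 13 = 7735.
Merge one congruence at a time:
  Start: x ≡ 3 (mod 7).
  Combine with x ≡ 13 (mod 17); new modulus lcm = 119.
    Write x = 3 + 7·t and substitute into x ≡ 13 (mod 17): 7·t ≡ 13 − 3 = 10 (mod 17).
    The inverse of 7 mod 17 is 5 (since 7·5 = 35 = 2·17 + 1), so t ≡ 5·10 = 50 ≡ 16 (mod 17).
    Then x = 3 + 7·16 = 115, valid modulo lcm(7, 17) = 119: x ≡ 115 (mod 119).
  Combine with x ≡ 3 (mod 5); new modulus lcm = 595.
    Write x = 115 + 119·t and substitute into x ≡ 3 (mod 5): 119·t ≡ 3 − 115 = -112 (mod 5).
    Reduce coefficients mod 5: 4·t ≡ 3 (mod 5).
    The inverse of 4 mod 5 is 4 (since 4·4 = 16 = 3·5 + 1), so t ≡ 4·3 = 12 ≡ 2 (mod 5).
    Then x = 115 + 119·2 = 353, valid modulo lcm(119, 5) = 595: x ≡ 353 (mod 595).
  Combine with x ≡ 7 (mod 13); new modulus lcm = 7735.
    Write x = 353 + 595·t and substitute into x ≡ 7 (mod 13): 595·t ≡ 7 − 353 = -346 (mod 13).
    Reduce coefficients mod 13: 10·t ≡ 5 (mod 13).
    The inverse of 10 mod 13 is 4 (since 10·4 = 40 = 3·13 + 1), so t ≡ 4·5 = 20 ≡ 7 (mod 13).
    Then x = 353 + 595·7 = 4518, valid modulo lcm(595, 13) = 7735: x ≡ 4518 (mod 7735).
Verify against each original: 4518 mod 7 = 3, 4518 mod 17 = 13, 4518 mod 5 = 3, 4518 mod 13 = 7.

x ≡ 4518 (mod 7735).


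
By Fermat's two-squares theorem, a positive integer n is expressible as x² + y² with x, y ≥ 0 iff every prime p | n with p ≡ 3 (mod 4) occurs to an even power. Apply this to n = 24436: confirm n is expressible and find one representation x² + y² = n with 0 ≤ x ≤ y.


Step 1: Factor n = 24436 = 2^2 · 41 · 149.
Step 2: Check the mod-4 condition on each prime factor: 2 = 2 (special); 41 ≡ 1 (mod 4), exponent 1; 149 ≡ 1 (mod 4), exponent 1.
All primes ≡ 3 (mod 4) appear to even exponent (or don't appear), so by the two-squares theorem n IS expressible as a sum of two squares.
Step 3: Build a representation. Group n = k² · m with k = 2 and m = 41 · 149 = 6109 (a product of primes ≡ 1 (mod 4)); a representation of m scales to one of n via (k·x)² + (k·y)² = k²(x² + y²). Each prime p ≡ 1 (mod 4) is itself a sum of two squares; find a² by testing p − a² for a perfect square:
  41: 41 − 1² = 40, 41 − 2² = 37, 41 − 3² = 32, 41 − 4² = 25 = 5² ⇒ 41 = 4² + 5².
  149: 149 − 1² = 148, 149 − 2² = 145, 149 − 3² = 140, 149 − 4² = 133, 149 − 5² = 124, 149 − 6² = 113, 149 − 7² = 100 = 10² ⇒ 149 = 7² + 10².
  Combine using the Brahmagupta–Fibonacci identity (a² + b²)(c² + d²) = (ac − bd)² + (ad + bc)² = (ac + bd)² + (ad − bc)²:
  41 · 149 = 6109: from (4² + 5²)(7² + 10²), take (4·7 − 5·10, 4·10 + 5·7) = (28 − 50, 40 + 35) = (-22, 75); dropping signs (only squares matter) gives (22, 75); check 22² + 75² = 484 + 5625 = 6109 ✓.
  Scale by k = 2: (2·22, 2·75) = (44, 150).
Step 4: Order so x ≤ y and verify: 44² + 150² = 1936 + 22500 = 24436 = n. ✓

n = 24436 = 44² + 150² (one valid representation with x ≤ y).


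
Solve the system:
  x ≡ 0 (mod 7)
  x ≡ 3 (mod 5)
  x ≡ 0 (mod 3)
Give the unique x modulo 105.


Moduli 7, 5, 3 are pairwise coprime; by CRT there is a unique solution modulo M = 7 · 5 · 3 = 105.
Solve pairwise, accumulating the modulus:
  Start with x ≡ 0 (mod 7).
  Combine with x ≡ 3 (mod 5): since gcd(7, 5) = 1, we get a unique residue mod 35.
    Write x = 0 + 7·t and substitute into x ≡ 3 (mod 5): 7·t ≡ 3 − 0 = 3 (mod 5).
    Reduce coefficients mod 5: 2·t ≡ 3 (mod 5).
    The inverse of 2 mod 5 is 3 (since 2·3 = 6 = 1·5 + 1), so t ≡ 3·3 = 9 ≡ 4 (mod 5).
    Then x = 0 + 7·4 = 28, valid modulo lcm(7, 5) = 35: x ≡ 28 (mod 35).
  Combine with x ≡ 0 (mod 3): since gcd(35, 3) = 1, we get a unique residue mod 105.
    Write x = 28 + 35·t and substitute into x ≡ 0 (mod 3): 35·t ≡ 0 − 28 = -28 (mod 3).
    Reduce coefficients mod 3: 2·t ≡ 2 (mod 3).
    The inverse of 2 mod 3 is 2 (since 2·2 = 4 = 1·3 + 1), so t ≡ 2·2 = 4 ≡ 1 (mod 3).
    Then x = 28 + 35·1 = 63, valid modulo lcm(35, 3) = 105: x ≡ 63 (mod 105).
Verify: 63 mod 7 = 0 ✓, 63 mod 5 = 3 ✓, 63 mod 3 = 0 ✓.

x ≡ 63 (mod 105).


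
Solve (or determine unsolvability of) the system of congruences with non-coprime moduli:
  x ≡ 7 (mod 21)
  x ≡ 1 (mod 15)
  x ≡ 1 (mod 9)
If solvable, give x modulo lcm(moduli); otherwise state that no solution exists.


Moduli 21, 15, 9 are not pairwise coprime, so CRT works modulo lcm(m_i) when all pairwise compatibility conditions hold.
Pairwise compatibility: gcd(m_i, m_j) must divide a_i - a_j for every pair.
Merge one congruence at a time:
  Start: x ≡ 7 (mod 21).
  Combine with x ≡ 1 (mod 15): gcd(21, 15) = 3; 1 - 7 = -6, which IS divisible by 3, so compatible.
    Write x = 7 + 21·t and substitute into x ≡ 1 (mod 15): 21·t ≡ 1 − 7 = -6 (mod 15).
    Divide the congruence (and modulus) by g = 3: 7·t ≡ -2 (mod 5).
    Reduce coefficients mod 5: 2·t ≡ 3 (mod 5).
    The inverse of 2 mod 5 is 3 (since 2·3 = 6 = 1·5 + 1), so t ≡ 3·3 = 9 ≡ 4 (mod 5).
    Then x = 7 + 21·4 = 91, valid modulo lcm(21, 15) = 105: x ≡ 91 (mod 105).
  Combine with x ≡ 1 (mod 9): gcd(105, 9) = 3; 1 - 91 = -90, which IS divisible by 3, so compatible.
    Write x = 91 + 105·t and substitute into x ≡ 1 (mod 9): 105·t ≡ 1 − 91 = -90 (mod 9).
    Divide the congruence (and modulus) by g = 3: 35·t ≡ -30 (mod 3).
    Reduce coefficients mod 3: 2·t ≡ 0 (mod 3).
    The inverse of 2 mod 3 is 2 (since 2·2 = 4 = 1·3 + 1), so t ≡ 2·0 = 0 ≡ 0 (mod 3).
    Then x = 91 + 105·0 = 91, valid modulo lcm(105, 9) = 315: x ≡ 91 (mod 315).
Verify: 91 mod 21 = 7, 91 mod 15 = 1, 91 mod 9 = 1.

x ≡ 91 (mod 315).


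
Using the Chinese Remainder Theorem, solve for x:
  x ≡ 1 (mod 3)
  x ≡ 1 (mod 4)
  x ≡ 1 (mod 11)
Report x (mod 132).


Moduli 3, 4, 11 are pairwise coprime; by CRT there is a unique solution modulo M = 3 · 4 · 11 = 132.
Solve pairwise, accumulating the modulus:
  Start with x ≡ 1 (mod 3).
  Combine with x ≡ 1 (mod 4): since gcd(3, 4) = 1, we get a unique residue mod 12.
    Write x = 1 + 3·t and substitute into x ≡ 1 (mod 4): 3·t ≡ 1 − 1 = 0 (mod 4).
    The inverse of 3 mod 4 is 3 (since 3·3 = 9 = 2·4 + 1), so t ≡ 3·0 = 0 ≡ 0 (mod 4).
    Then x = 1 + 3·0 = 1, valid modulo lcm(3, 4) = 12: x ≡ 1 (mod 12).
  Combine with x ≡ 1 (mod 11): since gcd(12, 11) = 1, we get a unique residue mod 132.
    Write x = 1 + 12·t and substitute into x ≡ 1 (mod 11): 12·t ≡ 1 − 1 = 0 (mod 11).
    Reduce coefficients mod 11: 1·t ≡ 0 (mod 11).
    So t ≡ 0 (mod 11).
    Then x = 1 + 12·0 = 1, valid modulo lcm(12, 11) = 132: x ≡ 1 (mod 132).
Verify: 1 mod 3 = 1 ✓, 1 mod 4 = 1 ✓, 1 mod 11 = 1 ✓.

x ≡ 1 (mod 132).


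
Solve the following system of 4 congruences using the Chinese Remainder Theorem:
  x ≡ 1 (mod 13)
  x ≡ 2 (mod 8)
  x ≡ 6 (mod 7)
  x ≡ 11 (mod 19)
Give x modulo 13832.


Product of moduli M = 13 · 8 · 7 · 19 = 13832.
Merge one congruence at a time:
  Start: x ≡ 1 (mod 13).
  Combine with x ≡ 2 (mod 8); new modulus lcm = 104.
    Write x = 1 + 13·t and substitute into x ≡ 2 (mod 8): 13·t ≡ 2 − 1 = 1 (mod 8).
    Reduce coefficients mod 8: 5·t ≡ 1 (mod 8).
    The inverse of 5 mod 8 is 5 (since 5·5 = 25 = 3·8 + 1), so t ≡ 5·1 = 5 ≡ 5 (mod 8).
    Then x = 1 + 13·5 = 66, valid modulo lcm(13, 8) = 104: x ≡ 66 (mod 104).
  Combine with x ≡ 6 (mod 7); new modulus lcm = 728.
    Write x = 66 + 104·t and substitute into x ≡ 6 (mod 7): 104·t ≡ 6 − 66 = -60 (mod 7).
    Reduce coefficients mod 7: 6·t ≡ 3 (mod 7).
    The inverse of 6 mod 7 is 6 (since 6·6 = 36 = 5·7 + 1), so t ≡ 6·3 = 18 ≡ 4 (mod 7).
    Then x = 66 + 104·4 = 482, valid modulo lcm(104, 7) = 728: x ≡ 482 (mod 728).
  Combine with x ≡ 11 (mod 19); new modulus lcm = 13832.
    Write x = 482 + 728·t and substitute into x ≡ 11 (mod 19): 728·t ≡ 11 − 482 = -471 (mod 19).
    Reduce coefficients mod 19: 6·t ≡ 4 (mod 19).
    The inverse of 6 mod 19 is 16 (since 6·16 = 96 = 5·19 + 1), so t ≡ 16·4 = 64 ≡ 7 (mod 19).
    Then x = 482 + 728·7 = 5578, valid modulo lcm(728, 19) = 13832: x ≡ 5578 (mod 13832).
Verify against each original: 5578 mod 13 = 1, 5578 mod 8 = 2, 5578 mod 7 = 6, 5578 mod 19 = 11.

x ≡ 5578 (mod 13832).


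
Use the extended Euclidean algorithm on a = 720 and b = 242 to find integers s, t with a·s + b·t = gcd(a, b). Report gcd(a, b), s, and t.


Euclidean algorithm on (720, 242) — divide until remainder is 0:
  720 = 2 · 242 + 236
  242 = 1 · 236 + 6
  236 = 39 · 6 + 2
  6 = 3 · 2 + 0
gcd(720, 242) = 2.
Track Bezout coefficients alongside the remainders: start with r₀ = 720 = a·1 + b·0 (s = 1, t = 0) and r₁ = 242 = a·0 + b·1 (s = 0, t = 1); each new remainder r_{k+1} = r_{k-1} − q_k·r_k inherits s_{k+1} = s_{k-1} − q_k·s_k, t_{k+1} = t_{k-1} − q_k·t_k, so r_k = a·s_k + b·t_k at every step:
  q = 2: r = 236, s = 1 − 2·0 = 1, t = 0 − 2·1 = -2  (check: 720·1 + 242·(-2) = 236)
  q = 1: r = 6, s = 0 − 1·1 = -1, t = 1 − 1·(-2) = 3  (check: 720·(-1) + 242·3 = 6)
  q = 39: r = 2, s = 1 − 39·(-1) = 40, t = -2 − 39·3 = -119  (check: 720·40 + 242·(-119) = 2)
The row with r = 2 (the gcd) gives the Bezout coefficients s = 40, t = -119.
Result: 720 · (40) + 242 · (-119) = 2.

gcd(720, 242) = 2; s = 40, t = -119 (check: 720·40 + 242·(-119) = 2).


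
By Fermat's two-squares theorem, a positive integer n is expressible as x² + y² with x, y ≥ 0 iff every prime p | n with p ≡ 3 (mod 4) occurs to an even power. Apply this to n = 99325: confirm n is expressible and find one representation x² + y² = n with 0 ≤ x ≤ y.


Step 1: Factor n = 99325 = 5^2 · 29 · 137.
Step 2: Check the mod-4 condition on each prime factor: 5 ≡ 1 (mod 4), exponent 2; 29 ≡ 1 (mod 4), exponent 1; 137 ≡ 1 (mod 4), exponent 1.
All primes ≡ 3 (mod 4) appear to even exponent (or don't appear), so by the two-squares theorem n IS expressible as a sum of two squares.
Step 3: Build a representation. Group n = k² · m with k = 5 and m = 29 · 137 = 3973 (a product of primes ≡ 1 (mod 4)); a representation of m scales to one of n via (k·x)² + (k·y)² = k²(x² + y²). Each prime p ≡ 1 (mod 4) is itself a sum of two squares; find a² by testing p − a² for a perfect square:
  29: 29 − 1² = 28, 29 − 2² = 25 = 5² ⇒ 29 = 2² + 5².
  137: 137 − 1² = 136, 137 − 2² = 133, 137 − 3² = 128, 137 − 4² = 121 = 11² ⇒ 137 = 4² + 11².
  Combine using the Brahmagupta–Fibonacci identity (a² + b²)(c² + d²) = (ac − bd)² + (ad + bc)² = (ac + bd)² + (ad − bc)²:
  29 · 137 = 3973: from (2² + 5²)(4² + 11²), take (2·4 − 5·11, 2·11 + 5·4) = (8 − 55, 22 + 20) = (-47, 42); dropping signs (only squares matter) gives (47, 42); check 47² + 42² = 2209 + 1764 = 3973 ✓.
  Scale by k = 5: (5·47, 5·42) = (235, 210).
Step 4: Order so x ≤ y and verify: 210² + 235² = 44100 + 55225 = 99325 = n. ✓

n = 99325 = 210² + 235² (one valid representation with x ≤ y).


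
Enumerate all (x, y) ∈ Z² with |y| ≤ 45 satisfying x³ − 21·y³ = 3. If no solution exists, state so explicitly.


The equation is x³ - 21y³ = 3. For fixed y, x³ = 21·y³ + 3, so a solution requires the RHS to be a perfect cube.
Strategy: iterate y from -45 to 45, compute RHS = 21·y³ + 3, and check whether it is a (positive or negative) perfect cube.
Check small values of y:
  y = 0: RHS = 3 is not a perfect cube.
  y = 1: RHS = 24 is not a perfect cube.
  y = -1: RHS = -18 is not a perfect cube.
  y = 2: RHS = 171 is not a perfect cube.
  y = -2: RHS = -165 is not a perfect cube.
  y = 3: RHS = 570 is not a perfect cube.
  y = -3: RHS = -564 is not a perfect cube.
Continuing the search up to |y| = 45 finds no solutions either.
No (x, y) in the scanned range satisfies the equation.

No integer solutions with |y| ≤ 45.


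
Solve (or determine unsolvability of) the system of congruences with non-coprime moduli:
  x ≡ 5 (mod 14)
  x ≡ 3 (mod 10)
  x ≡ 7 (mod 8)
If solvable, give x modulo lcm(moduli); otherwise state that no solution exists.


Moduli 14, 10, 8 are not pairwise coprime, so CRT works modulo lcm(m_i) when all pairwise compatibility conditions hold.
Pairwise compatibility: gcd(m_i, m_j) must divide a_i - a_j for every pair.
Merge one congruence at a time:
  Start: x ≡ 5 (mod 14).
  Combine with x ≡ 3 (mod 10): gcd(14, 10) = 2; 3 - 5 = -2, which IS divisible by 2, so compatible.
    Write x = 5 + 14·t and substitute into x ≡ 3 (mod 10): 14·t ≡ 3 − 5 = -2 (mod 10).
    Divide the congruence (and modulus) by g = 2: 7·t ≡ -1 (mod 5).
    Reduce coefficients mod 5: 2·t ≡ 4 (mod 5).
    The inverse of 2 mod 5 is 3 (since 2·3 = 6 = 1·5 + 1), so t ≡ 3·4 = 12 ≡ 2 (mod 5).
    Then x = 5 + 14·2 = 33, valid modulo lcm(14, 10) = 70: x ≡ 33 (mod 70).
  Combine with x ≡ 7 (mod 8): gcd(70, 8) = 2; 7 - 33 = -26, which IS divisible by 2, so compatible.
    Write x = 33 + 70·t and substitute into x ≡ 7 (mod 8): 70·t ≡ 7 − 33 = -26 (mod 8).
    Divide the congruence (and modulus) by g = 2: 35·t ≡ -13 (mod 4).
    Reduce coefficients mod 4: 3·t ≡ 3 (mod 4).
    The inverse of 3 mod 4 is 3 (since 3·3 = 9 = 2·4 + 1), so t ≡ 3·3 = 9 ≡ 1 (mod 4).
    Then x = 33 + 70·1 = 103, valid modulo lcm(70, 8) = 280: x ≡ 103 (mod 280).
Verify: 103 mod 14 = 5, 103 mod 10 = 3, 103 mod 8 = 7.

x ≡ 103 (mod 280).


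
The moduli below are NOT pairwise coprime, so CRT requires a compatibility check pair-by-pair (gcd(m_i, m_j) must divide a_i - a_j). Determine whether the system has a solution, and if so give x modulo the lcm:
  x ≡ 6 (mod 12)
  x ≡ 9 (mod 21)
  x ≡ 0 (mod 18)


Moduli 12, 21, 18 are not pairwise coprime, so CRT works modulo lcm(m_i) when all pairwise compatibility conditions hold.
Pairwise compatibility: gcd(m_i, m_j) must divide a_i - a_j for every pair.
Merge one congruence at a time:
  Start: x ≡ 6 (mod 12).
  Combine with x ≡ 9 (mod 21): gcd(12, 21) = 3; 9 - 6 = 3, which IS divisible by 3, so compatible.
    Write x = 6 + 12·t and substitute into x ≡ 9 (mod 21): 12·t ≡ 9 − 6 = 3 (mod 21).
    Divide the congruence (and modulus) by g = 3: 4·t ≡ 1 (mod 7).
    The inverse of 4 mod 7 is 2 (since 4·2 = 8 = 1·7 + 1), so t ≡ 2·1 = 2 ≡ 2 (mod 7).
    Then x = 6 + 12·2 = 30, valid modulo lcm(12, 21) = 84: x ≡ 30 (mod 84).
  Combine with x ≡ 0 (mod 18): gcd(84, 18) = 6; 0 - 30 = -30, which IS divisible by 6, so compatible.
    Write x = 30 + 84·t and substitute into x ≡ 0 (mod 18): 84·t ≡ 0 − 30 = -30 (mod 18).
    Divide the congruence (and modulus) by g = 6: 14·t ≡ -5 (mod 3).
    Reduce coefficients mod 3: 2·t ≡ 1 (mod 3).
    The inverse of 2 mod 3 is 2 (since 2·2 = 4 = 1·3 + 1), so t ≡ 2·1 = 2 ≡ 2 (mod 3).
    Then x = 30 + 84·2 = 198, valid modulo lcm(84, 18) = 252: x ≡ 198 (mod 252).
Verify: 198 mod 12 = 6, 198 mod 21 = 9, 198 mod 18 = 0.

x ≡ 198 (mod 252).


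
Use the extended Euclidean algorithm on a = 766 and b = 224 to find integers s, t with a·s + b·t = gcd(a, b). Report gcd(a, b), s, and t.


Euclidean algorithm on (766, 224) — divide until remainder is 0:
  766 = 3 · 224 + 94
  224 = 2 · 94 + 36
  94 = 2 · 36 + 22
  36 = 1 · 22 + 14
  22 = 1 · 14 + 8
  14 = 1 · 8 + 6
  8 = 1 · 6 + 2
  6 = 3 · 2 + 0
gcd(766, 224) = 2.
Track Bezout coefficients alongside the remainders: start with r₀ = 766 = a·1 + b·0 (s = 1, t = 0) and r₁ = 224 = a·0 + b·1 (s = 0, t = 1); each new remainder r_{k+1} = r_{k-1} − q_k·r_k inherits s_{k+1} = s_{k-1} − q_k·s_k, t_{k+1} = t_{k-1} − q_k·t_k, so r_k = a·s_k + b·t_k at every step:
  q = 3: r = 94, s = 1 − 3·0 = 1, t = 0 − 3·1 = -3  (check: 766·1 + 224·(-3) = 94)
  q = 2: r = 36, s = 0 − 2·1 = -2, t = 1 − 2·(-3) = 7  (check: 766·(-2) + 224·7 = 36)
  q = 2: r = 22, s = 1 − 2·(-2) = 5, t = -3 − 2·7 = -17  (check: 766·5 + 224·(-17) = 22)
  q = 1: r = 14, s = -2 − 1·5 = -7, t = 7 − 1·(-17) = 24  (check: 766·(-7) + 224·24 = 14)
  q = 1: r = 8, s = 5 − 1·(-7) = 12, t = -17 − 1·24 = -41  (check: 766·12 + 224·(-41) = 8)
  q = 1: r = 6, s = -7 − 1·12 = -19, t = 24 − 1·(-41) = 65  (check: 766·(-19) + 224·65 = 6)
  q = 1: r = 2, s = 12 − 1·(-19) = 31, t = -41 − 1·65 = -106  (check: 766·31 + 224·(-106) = 2)
The row with r = 2 (the gcd) gives the Bezout coefficients s = 31, t = -106.
Result: 766 · (31) + 224 · (-106) = 2.

gcd(766, 224) = 2; s = 31, t = -106 (check: 766·31 + 224·(-106) = 2).


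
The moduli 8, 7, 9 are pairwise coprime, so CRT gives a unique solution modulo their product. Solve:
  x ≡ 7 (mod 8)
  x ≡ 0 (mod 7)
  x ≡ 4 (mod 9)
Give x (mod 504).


Moduli 8, 7, 9 are pairwise coprime; by CRT there is a unique solution modulo M = 8 · 7 · 9 = 504.
Solve pairwise, accumulating the modulus:
  Start with x ≡ 7 (mod 8).
  Combine with x ≡ 0 (mod 7): since gcd(8, 7) = 1, we get a unique residue mod 56.
    Write x = 7 + 8·t and substitute into x ≡ 0 (mod 7): 8·t ≡ 0 − 7 = -7 (mod 7).
    Reduce coefficients mod 7: 1·t ≡ 0 (mod 7).
    So t ≡ 0 (mod 7).
    Then x = 7 + 8·0 = 7, valid modulo lcm(8, 7) = 56: x ≡ 7 (mod 56).
  Combine with x ≡ 4 (mod 9): since gcd(56, 9) = 1, we get a unique residue mod 504.
    Write x = 7 + 56·t and substitute into x ≡ 4 (mod 9): 56·t ≡ 4 − 7 = -3 (mod 9).
    Reduce coefficients mod 9: 2·t ≡ 6 (mod 9).
    The inverse of 2 mod 9 is 5 (since 2·5 = 10 = 1·9 + 1), so t ≡ 5·6 = 30 ≡ 3 (mod 9).
    Then x = 7 + 56·3 = 175, valid modulo lcm(56, 9) = 504: x ≡ 175 (mod 504).
Verify: 175 mod 8 = 7 ✓, 175 mod 7 = 0 ✓, 175 mod 9 = 4 ✓.

x ≡ 175 (mod 504).


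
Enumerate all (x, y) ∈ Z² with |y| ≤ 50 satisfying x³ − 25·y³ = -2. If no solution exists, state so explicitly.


The equation is x³ - 25y³ = -2. For fixed y, x³ = 25·y³ − 2, so a solution requires the RHS to be a perfect cube.
Strategy: iterate y from -50 to 50, compute RHS = 25·y³ − 2, and check whether it is a (positive or negative) perfect cube.
Check small values of y:
  y = 0: RHS = -2 is not a perfect cube.
  y = 1: RHS = 23 is not a perfect cube.
  y = -1: RHS = -27 = (-3)³ ⇒ x = -3 works.
  y = 2: RHS = 198 is not a perfect cube.
  y = -2: RHS = -202 is not a perfect cube.
  y = 3: RHS = 673 is not a perfect cube.
  y = -3: RHS = -677 is not a perfect cube.
Continuing the search up to |y| = 50 finds no further solutions beyond those listed.
Collected solutions: (-3, -1).

Solutions (with |y| ≤ 50): (-3, -1).


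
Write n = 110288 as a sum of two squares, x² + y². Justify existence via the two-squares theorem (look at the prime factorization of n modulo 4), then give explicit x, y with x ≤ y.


Step 1: Factor n = 110288 = 2^4 · 61 · 113.
Step 2: Check the mod-4 condition on each prime factor: 2 = 2 (special); 61 ≡ 1 (mod 4), exponent 1; 113 ≡ 1 (mod 4), exponent 1.
All primes ≡ 3 (mod 4) appear to even exponent (or don't appear), so by the two-squares theorem n IS expressible as a sum of two squares.
Step 3: Build a representation. Group n = k² · m with k = 4 and m = 61 · 113 = 6893 (a product of primes ≡ 1 (mod 4)); a representation of m scales to one of n via (k·x)² + (k·y)² = k²(x² + y²). Each prime p ≡ 1 (mod 4) is itself a sum of two squares; find a² by testing p − a² for a perfect square:
  61: 61 − 1² = 60, 61 − 2² = 57, 61 − 3² = 52, 61 − 4² = 45, 61 − 5² = 36 = 6² ⇒ 61 = 5² + 6².
  113: 113 − 1² = 112, 113 − 2² = 109, 113 − 3² = 104, 113 − 4² = 97, 113 − 5² = 88, 113 − 6² = 77, 113 − 7² = 64 = 8² ⇒ 113 = 7² + 8².
  Combine using the Brahmagupta–Fibonacci identity (a² + b²)(c² + d²) = (ac − bd)² + (ad + bc)² = (ac + bd)² + (ad − bc)²:
  61 · 113 = 6893: from (5² + 6²)(7² + 8²), take (5·7 − 6·8, 5·8 + 6·7) = (35 − 48, 40 + 42) = (-13, 82); dropping signs (only squares matter) gives (13, 82); check 13² + 82² = 169 + 6724 = 6893 ✓.
  Scale by k = 4: (4·13, 4·82) = (52, 328).
Step 4: Order so x ≤ y and verify: 52² + 328² = 2704 + 107584 = 110288 = n. ✓

n = 110288 = 52² + 328² (one valid representation with x ≤ y).
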